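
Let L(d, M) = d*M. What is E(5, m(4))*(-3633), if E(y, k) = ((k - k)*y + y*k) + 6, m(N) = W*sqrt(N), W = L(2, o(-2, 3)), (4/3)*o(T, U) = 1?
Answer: -76293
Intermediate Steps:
o(T, U) = 3/4 (o(T, U) = (3/4)*1 = 3/4)
L(d, M) = M*d
W = 3/2 (W = (3/4)*2 = 3/2 ≈ 1.5000)
m(N) = 3*sqrt(N)/2
E(y, k) = 6 + k*y (E(y, k) = (0*y + k*y) + 6 = (0 + k*y) + 6 = k*y + 6 = 6 + k*y)
E(5, m(4))*(-3633) = (6 + (3*sqrt(4)/2)*5)*(-3633) = (6 + ((3/2)*2)*5)*(-3633) = (6 + 3*5)*(-3633) = (6 + 15)*(-3633) = 21*(-3633) = -76293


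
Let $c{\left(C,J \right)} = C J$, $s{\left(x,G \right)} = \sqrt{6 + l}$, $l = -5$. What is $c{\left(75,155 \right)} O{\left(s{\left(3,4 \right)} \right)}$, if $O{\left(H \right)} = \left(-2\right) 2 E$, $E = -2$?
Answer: $93000$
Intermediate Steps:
$s{\left(x,G \right)} = 1$ ($s{\left(x,G \right)} = \sqrt{6 - 5} = \sqrt{1} = 1$)
$O{\left(H \right)} = 8$ ($O{\left(H \right)} = \left(-2\right) 2 \left(-2\right) = \left(-4\right) \left(-2\right) = 8$)
$c{\left(75,155 \right)} O{\left(s{\left(3,4 \right)} \right)} = 75 \cdot 155 \cdot 8 = 11625 \cdot 8 = 93000$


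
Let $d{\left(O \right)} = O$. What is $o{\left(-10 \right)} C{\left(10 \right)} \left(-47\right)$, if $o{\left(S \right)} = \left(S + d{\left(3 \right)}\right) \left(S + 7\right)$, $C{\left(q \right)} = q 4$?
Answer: $-39480$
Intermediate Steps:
$C{\left(q \right)} = 4 q$
$o{\left(S \right)} = \left(3 + S\right) \left(7 + S\right)$ ($o{\left(S \right)} = \left(S + 3\right) \left(S + 7\right) = \left(3 + S\right) \left(7 + S\right)$)
$o{\left(-10 \right)} C{\left(10 \right)} \left(-47\right) = \left(21 + \left(-10\right)^{2} + 10 \left(-10\right)\right) 4 \cdot 10 \left(-47\right) = \left(21 + 100 - 100\right) 40 \left(-47\right) = 21 \cdot 40 \left(-47\right) = 840 \left(-47\right) = -39480$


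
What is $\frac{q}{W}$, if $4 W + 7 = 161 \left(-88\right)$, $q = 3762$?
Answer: $- \frac{1672}{1575} \approx -1.0616$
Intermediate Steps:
$W = - \frac{14175}{4}$ ($W = - \frac{7}{4} + \frac{161 \left(-88\right)}{4} = - \frac{7}{4} + \frac{1}{4} \left(-14168\right) = - \frac{7}{4} - 3542 = - \frac{14175}{4} \approx -3543.8$)
$\frac{q}{W} = \frac{3762}{- \frac{14175}{4}} = 3762 \left(- \frac{4}{14175}\right) = - \frac{1672}{1575}$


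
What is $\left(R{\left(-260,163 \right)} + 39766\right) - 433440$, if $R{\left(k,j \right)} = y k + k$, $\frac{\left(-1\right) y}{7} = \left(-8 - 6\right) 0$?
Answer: $-393934$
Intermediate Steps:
$y = 0$ ($y = - 7 \left(-8 - 6\right) 0 = - 7 \left(\left(-14\right) 0\right) = \left(-7\right) 0 = 0$)
$R{\left(k,j \right)} = k$ ($R{\left(k,j \right)} = 0 k + k = 0 + k = k$)
$\left(R{\left(-260,163 \right)} + 39766\right) - 433440 = \left(-260 + 39766\right) - 433440 = 39506 - 433440 = -393934$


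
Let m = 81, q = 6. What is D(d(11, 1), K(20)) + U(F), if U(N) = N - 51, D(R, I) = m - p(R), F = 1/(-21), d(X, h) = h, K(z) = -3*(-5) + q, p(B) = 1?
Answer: 608/21 ≈ 28.952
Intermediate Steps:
K(z) = 21 (K(z) = -3*(-5) + 6 = 15 + 6 = 21)
F = -1/21 ≈ -0.047619
D(R, I) = 80 (D(R, I) = 81 - 1*1 = 81 - 1 = 80)
U(N) = -51 + N
D(d(11, 1), K(20)) + U(F) = 80 + (-51 - 1/21) = 80 - 1072/21 = 608/21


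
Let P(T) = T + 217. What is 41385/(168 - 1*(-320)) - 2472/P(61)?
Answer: 5149347/67832 ≈ 75.913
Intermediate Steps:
P(T) = 217 + T
41385/(168 - 1*(-320)) - 2472/P(61) = 41385/(168 - 1*(-320)) - 2472/(217 + 61) = 41385/(168 + 320) - 2472/278 = 41385/488 - 2472*1/278 = 41385*(1/488) - 1236/139 = 41385/488 - 1236/139 = 5149347/67832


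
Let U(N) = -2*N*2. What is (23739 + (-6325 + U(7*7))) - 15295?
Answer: 1923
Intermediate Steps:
U(N) = -4*N
(23739 + (-6325 + U(7*7))) - 15295 = (23739 + (-6325 - 28*7)) - 15295 = (23739 + (-6325 - 4*49)) - 15295 = (23739 + (-6325 - 196)) - 15295 = (23739 - 6521) - 15295 = 17218 - 15295 = 1923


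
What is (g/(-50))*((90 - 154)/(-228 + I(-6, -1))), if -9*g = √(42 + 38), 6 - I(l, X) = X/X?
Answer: 128*√5/50175 ≈ 0.0057044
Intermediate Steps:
I(l, X) = 5 (I(l, X) = 6 - X/X = 6 - 1*1 = 6 - 1 = 5)
g = -4*√5/9 (g = -√(42 + 38)/9 = -4*√5/9 ≈ -0.99381)
(g/(-50))*((90 - 154)/(-228 + I(-6, -1))) = (-4*√5/9/(-50))*((90 - 154)/(-228 + 5)) = (-4*√5/9*(-1/50))*(-64/(-223)) = (2*√5/225)*(-64*(-1/223)) = (2*√5/225)*(64/223) = 128*√5/50175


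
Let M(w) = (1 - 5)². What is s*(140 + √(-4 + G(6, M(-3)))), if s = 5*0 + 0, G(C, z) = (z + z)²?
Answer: 0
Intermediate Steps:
M(w) = 16 (M(w) = (-4)² = 16)
G(C, z) = 4*z² (G(C, z) = (2*z)² = 4*z²)
s = 0 (s = 0 + 0 = 0)
s*(140 + √(-4 + G(6, M(-3)))) = 0*(140 + √(-4 + 4*16²)) = 0*(140 + √(-4 + 4*256)) = 0*(140 + √(-4 + 1024)) = 0*(140 + √1020) = 0*(140 + 2*√255) = 0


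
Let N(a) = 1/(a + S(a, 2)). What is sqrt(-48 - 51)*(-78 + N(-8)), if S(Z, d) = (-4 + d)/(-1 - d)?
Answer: -5157*I*sqrt(11)/22 ≈ -777.45*I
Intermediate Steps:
S(Z, d) = (-4 + d)/(-1 - d)
N(a) = 1/(2/3 + a) (N(a) = 1/(a + (4 - 1*2)/(1 + 2)) = 1/(a + (4 - 2)/3) = 1/(a + (1/3)*2) = 1/(a + 2/3) = 1/(2/3 + a))
sqrt(-48 - 51)*(-78 + N(-8)) = sqrt(-48 - 51)*(-78 + 3/(2 + 3*(-8))) = sqrt(-99)*(-78 + 3/(2 - 24)) = (3*I*sqrt(11))*(-78 + 3/(-22)) = (3*I*sqrt(11))*(-78 + 3*(-1/22)) = (3*I*sqrt(11))*(-78 - 3/22) = (3*I*sqrt(11))*(-1719/22) = -5157*I*sqrt(11)/22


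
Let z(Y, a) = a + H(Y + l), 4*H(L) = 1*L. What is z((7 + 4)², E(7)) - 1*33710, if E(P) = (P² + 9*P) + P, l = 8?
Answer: -134235/4 ≈ -33559.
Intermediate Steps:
H(L) = L/4 (H(L) = (1*L)/4 = L/4)
E(P) = P² + 10*P
z(Y, a) = 2 + a + Y/4 (z(Y, a) = a + (Y + 8)/4 = a + (8 + Y)/4 = a + (2 + Y/4) = 2 + a + Y/4)
z((7 + 4)², E(7)) - 1*33710 = (2 + 7*(10 + 7) + (7 + 4)²/4) - 1*33710 = (2 + 7*17 + (¼)*11²) - 33710 = (2 + 119 + (¼)*121) - 33710 = (2 + 119 + 121/4) - 33710 = 605/4 - 33710 = -134235/4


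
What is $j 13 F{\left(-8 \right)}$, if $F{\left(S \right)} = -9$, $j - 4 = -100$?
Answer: $11232$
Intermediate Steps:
$j = -96$ ($j = 4 - 100 = -96$)
$j 13 F{\left(-8 \right)} = \left(-96\right) 13 \left(-9\right) = \left(-1248\right) \left(-9\right) = 11232$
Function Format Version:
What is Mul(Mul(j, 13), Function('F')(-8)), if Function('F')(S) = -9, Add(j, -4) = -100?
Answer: 11232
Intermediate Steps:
j = -96 (j = Add(4, -100) = -96)
Mul(Mul(j, 13), Function('F')(-8)) = Mul(Mul(-96, 13), -9) = Mul(-1248, -9) = 11232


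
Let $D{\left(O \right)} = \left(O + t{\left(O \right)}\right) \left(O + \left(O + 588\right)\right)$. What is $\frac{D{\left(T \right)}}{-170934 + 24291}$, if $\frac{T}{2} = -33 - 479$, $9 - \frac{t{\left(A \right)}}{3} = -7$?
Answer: $- \frac{1424960}{146643} \approx -9.7172$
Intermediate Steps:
$t{\left(A \right)} = 48$ ($t{\left(A \right)} = 27 - -21 = 27 + 21 = 48$)
$T = -1024$ ($T = 2 \left(-33 - 479\right) = 2 \left(-512\right) = -1024$)
$D{\left(O \right)} = \left(48 + O\right) \left(588 + 2 O\right)$ ($D{\left(O \right)} = \left(O + 48\right) \left(O + \left(O + 588\right)\right) = \left(48 + O\right) \left(O + \left(588 + O\right)\right) = \left(48 + O\right) \left(588 + 2 O\right)$)
$\frac{D{\left(T \right)}}{-170934 + 24291} = \frac{28224 + 2 \left(-1024\right)^{2} + 684 \left(-1024\right)}{-170934 + 24291} = \frac{28224 + 2 \cdot 1048576 - 700416}{-146643} = \left(28224 + 2097152 - 700416\right) \left(- \frac{1}{146643}\right) = 1424960 \left(- \frac{1}{146643}\right) = - \frac{1424960}{146643}$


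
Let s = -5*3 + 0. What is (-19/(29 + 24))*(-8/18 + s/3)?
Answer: 931/477 ≈ 1.9518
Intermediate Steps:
s = -15 (s = -15 + 0 = -15)
(-19/(29 + 24))*(-8/18 + s/3) = (-19/(29 + 24))*(-8/18 - 15/3) = (-19/53)*(-8*1/18 - 15*1/3) = ((1/53)*(-19))*(-4/9 - 5) = -19/53*(-49/9) = 931/477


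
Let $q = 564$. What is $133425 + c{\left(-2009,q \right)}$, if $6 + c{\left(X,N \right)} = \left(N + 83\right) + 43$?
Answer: $134109$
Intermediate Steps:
$c{\left(X,N \right)} = 120 + N$ ($c{\left(X,N \right)} = -6 + \left(\left(N + 83\right) + 43\right) = -6 + \left(\left(83 + N\right) + 43\right) = -6 + \left(126 + N\right) = 120 + N$)
$133425 + c{\left(-2009,q \right)} = 133425 + \left(120 + 564\right) = 133425 + 684 = 134109$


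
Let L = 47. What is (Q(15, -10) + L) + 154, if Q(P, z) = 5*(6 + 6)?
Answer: 261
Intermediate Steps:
Q(P, z) = 60 (Q(P, z) = 5*12 = 60)
(Q(15, -10) + L) + 154 = (60 + 47) + 154 = 107 + 154 = 261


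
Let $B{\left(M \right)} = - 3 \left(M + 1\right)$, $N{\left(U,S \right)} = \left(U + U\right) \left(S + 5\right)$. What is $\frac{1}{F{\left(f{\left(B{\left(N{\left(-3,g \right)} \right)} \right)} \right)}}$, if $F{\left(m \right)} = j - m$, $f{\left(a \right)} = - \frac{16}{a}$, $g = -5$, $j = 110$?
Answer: $\frac{3}{314} \approx 0.0095541$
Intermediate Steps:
$N{\left(U,S \right)} = 2 U \left(5 + S\right)$
$B{\left(M \right)} = -3 - 3 M$ ($B{\left(M \right)} = - 3 \left(1 + M\right) = -3 - 3 M$)
$F{\left(m \right)} = 110 - m$
$\frac{1}{F{\left(f{\left(B{\left(N{\left(-3,g \right)} \right)} \right)} \right)}} = \frac{1}{110 - - \frac{16}{-3 - 3 \cdot 2 \left(-3\right) \left(5 - 5\right)}} = \frac{1}{110 - - \frac{16}{-3 - 3 \cdot 2 \left(-3\right) 0}} = \frac{1}{110 - - \frac{16}{-3 - 0}} = \frac{1}{110 - - \frac{16}{-3 + 0}} = \frac{1}{110 - - \frac{16}{-3}} = \frac{1}{110 - \left(-16\right) \left(- \frac{1}{3}\right)} = \frac{1}{110 - \frac{16}{3}} = \frac{1}{\frac{314}{3}} = \frac{3}{314}$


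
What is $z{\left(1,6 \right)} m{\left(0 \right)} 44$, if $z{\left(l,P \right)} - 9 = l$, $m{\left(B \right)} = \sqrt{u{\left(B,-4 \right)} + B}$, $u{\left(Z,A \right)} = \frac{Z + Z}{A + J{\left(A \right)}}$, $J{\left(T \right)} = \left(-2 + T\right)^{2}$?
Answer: $0$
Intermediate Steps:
$u{\left(Z,A \right)} = \frac{2 Z}{A + \left(-2 + A\right)^{2}}$ ($u{\left(Z,A \right)} = \frac{Z + Z}{A + \left(-2 + A\right)^{2}} = \frac{2 Z}{A + \left(-2 + A\right)^{2}}$)
$m{\left(B \right)} = \frac{\sqrt{17} \sqrt{B}}{4}$ ($m{\left(B \right)} = \sqrt{\frac{2 B}{-4 + \left(-2 - 4\right)^{2}} + B} = \sqrt{\frac{2 B}{-4 + \left(-6\right)^{2}} + B} = \sqrt{\frac{2 B}{-4 + 36} + B} = \sqrt{\frac{2 B}{32} + B} = \sqrt{2 B \frac{1}{32} + B} = \sqrt{\frac{B}{16} + B} = \sqrt{\frac{17 B}{16}} = \frac{\sqrt{17} \sqrt{B}}{4}$)
$z{\left(l,P \right)} = 9 + l$
$z{\left(1,6 \right)} m{\left(0 \right)} 44 = \left(9 + 1\right) \frac{\sqrt{17} \sqrt{0}}{4} \cdot 44 = 10 \cdot \frac{1}{4} \sqrt{17} \cdot 0 \cdot 44 = 10 \cdot 0 \cdot 44 = 0 \cdot 44 = 0$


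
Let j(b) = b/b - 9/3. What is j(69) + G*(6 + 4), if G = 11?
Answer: 108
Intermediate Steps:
j(b) = -2 (j(b) = 1 - 9*1/3 = 1 - 3 = -2)
j(69) + G*(6 + 4) = -2 + 11*(6 + 4) = -2 + 11*10 = -2 + 110 = 108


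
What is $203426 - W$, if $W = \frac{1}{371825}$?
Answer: $\frac{75638872449}{371825} \approx 2.0343 \cdot 10^{5}$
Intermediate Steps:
$W = \frac{1}{371825} \approx 2.6894 \cdot 10^{-6}$
$203426 - W = 203426 - \frac{1}{371825} = \frac{75638872449}{371825}$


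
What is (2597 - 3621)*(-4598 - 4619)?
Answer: 9438208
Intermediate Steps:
(2597 - 3621)*(-4598 - 4619) = -1024*(-9217) = 9438208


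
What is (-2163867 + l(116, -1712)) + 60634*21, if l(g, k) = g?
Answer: -890437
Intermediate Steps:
(-2163867 + l(116, -1712)) + 60634*21 = (-2163867 + 116) + 60634*21 = -2163751 + 1273314 = -890437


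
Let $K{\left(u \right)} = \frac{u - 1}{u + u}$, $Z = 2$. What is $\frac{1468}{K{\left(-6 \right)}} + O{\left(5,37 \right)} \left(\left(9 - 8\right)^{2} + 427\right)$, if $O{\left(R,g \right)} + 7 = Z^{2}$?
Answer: $\frac{8628}{7} \approx 1232.6$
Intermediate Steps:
$O{\left(R,g \right)} = -3$ ($O{\left(R,g \right)} = -7 + 2^{2} = -7 + 4 = -3$)
$K{\left(u \right)} = \frac{-1 + u}{2 u}$
$\frac{1468}{K{\left(-6 \right)}} + O{\left(5,37 \right)} \left(\left(9 - 8\right)^{2} + 427\right) = \frac{1468}{\frac{1}{2} \frac{1}{-6} \left(-1 - 6\right)} - 3 \left(\left(9 - 8\right)^{2} + 427\right) = \frac{1468}{\frac{1}{2} \left(- \frac{1}{6}\right) \left(-7\right)} - 3 \left(1^{2} + 427\right) = \frac{1468}{\frac{7}{12}} - 3 \left(1 + 427\right) = 1468 \cdot \frac{12}{7} - 1284 = \frac{17616}{7} - 1284 = \frac{8628}{7}$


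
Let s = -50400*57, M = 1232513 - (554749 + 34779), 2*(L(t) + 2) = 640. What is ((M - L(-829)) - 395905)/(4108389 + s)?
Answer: 82254/411863 ≈ 0.19971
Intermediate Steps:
L(t) = 318 (L(t) = -2 + (1/2)*640 = -2 + 320 = 318)
M = 642985 (M = 1232513 - 1*589528 = 1232513 - 589528 = 642985)
s = -2872800
((M - L(-829)) - 395905)/(4108389 + s) = ((642985 - 1*318) - 395905)/(4108389 - 2872800) = ((642985 - 318) - 395905)/1235589 = (642667 - 395905)*(1/1235589) = 246762*(1/1235589) = 82254/411863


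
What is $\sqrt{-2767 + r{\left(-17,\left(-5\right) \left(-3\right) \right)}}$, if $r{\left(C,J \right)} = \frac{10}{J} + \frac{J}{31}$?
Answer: $\frac{2 i \sqrt{5980458}}{93} \approx 52.591 i$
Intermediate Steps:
$r{\left(C,J \right)} = \frac{10}{J} + \frac{J}{31}$ ($r{\left(C,J \right)} = \frac{10}{J} + J \frac{1}{31} = \frac{10}{J} + \frac{J}{31}$)
$\sqrt{-2767 + r{\left(-17,\left(-5\right) \left(-3\right) \right)}} = \sqrt{-2767 + \left(\frac{10}{\left(-5\right) \left(-3\right)} + \frac{\left(-5\right) \left(-3\right)}{31}\right)} = \sqrt{-2767 + \left(\frac{10}{15} + \frac{1}{31} \cdot 15\right)} = \sqrt{-2767 + \left(10 \cdot \frac{1}{15} + \frac{15}{31}\right)} = \sqrt{-2767 + \left(\frac{2}{3} + \frac{15}{31}\right)} = \sqrt{-2767 + \frac{107}{93}} = \sqrt{- \frac{257224}{93}} = \frac{2 i \sqrt{5980458}}{93}$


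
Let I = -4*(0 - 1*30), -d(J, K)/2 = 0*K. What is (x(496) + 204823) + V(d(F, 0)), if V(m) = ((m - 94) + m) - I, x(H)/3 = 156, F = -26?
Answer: 205077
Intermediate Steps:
x(H) = 468 (x(H) = 3*156 = 468)
d(J, K) = 0 (d(J, K) = -0*K = -2*0 = 0)
I = 120 (I = -4*(0 - 30) = -4*(-30) = 120)
V(m) = -214 + 2*m (V(m) = ((m - 94) + m) - 1*120 = ((-94 + m) + m) - 120 = (-94 + 2*m) - 120 = -214 + 2*m)
(x(496) + 204823) + V(d(F, 0)) = (468 + 204823) + (-214 + 2*0) = 205291 + (-214 + 0) = 205291 - 214 = 205077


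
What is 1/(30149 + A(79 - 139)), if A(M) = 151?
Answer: 1/30300 ≈ 3.3003e-5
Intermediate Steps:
1/(30149 + A(79 - 139)) = 1/(30149 + 151) = 1/30300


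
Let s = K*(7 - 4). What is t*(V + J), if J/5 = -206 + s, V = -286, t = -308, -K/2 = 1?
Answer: 414568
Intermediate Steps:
K = -2 (K = -2*1 = -2)
s = -6 (s = -2*(7 - 4) = -2*3 = -6)
J = -1060 (J = 5*(-206 - 6) = 5*(-212) = -1060)
t*(V + J) = -308*(-286 - 1060) = -308*(-1346) = 414568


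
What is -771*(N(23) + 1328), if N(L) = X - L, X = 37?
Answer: -1034682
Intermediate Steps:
N(L) = 37 - L
-771*(N(23) + 1328) = -771*((37 - 1*23) + 1328) = -771*((37 - 23) + 1328) = -771*(14 + 1328) = -771*1342 = -1034682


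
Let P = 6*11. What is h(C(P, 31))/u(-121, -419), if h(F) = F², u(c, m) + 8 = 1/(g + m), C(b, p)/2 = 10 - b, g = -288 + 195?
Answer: -6422528/4097 ≈ -1567.6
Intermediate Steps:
P = 66
g = -93
C(b, p) = 20 - 2*b (C(b, p) = 2*(10 - b) = 20 - 2*b)
u(c, m) = -8 + 1/(-93 + m)
h(C(P, 31))/u(-121, -419) = (20 - 2*66)²/(((745 - 8*(-419))/(-93 - 419))) = (20 - 132)²/(((745 + 3352)/(-512))) = (-112)²/((-1/512*4097)) = 12544/(-4097/512) = 12544*(-512/4097) = -6422528/4097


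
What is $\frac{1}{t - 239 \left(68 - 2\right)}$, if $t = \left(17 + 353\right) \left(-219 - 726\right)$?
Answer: $- \frac{1}{365424} \approx -2.7365 \cdot 10^{-6}$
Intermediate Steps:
$t = -349650$ ($t = 370 \left(-945\right) = -349650$)
$\frac{1}{t - 239 \left(68 - 2\right)} = \frac{1}{-349650 - 239 \left(68 - 2\right)} = \frac{1}{-349650 - 15774} = \frac{1}{-365424} = - \frac{1}{365424}$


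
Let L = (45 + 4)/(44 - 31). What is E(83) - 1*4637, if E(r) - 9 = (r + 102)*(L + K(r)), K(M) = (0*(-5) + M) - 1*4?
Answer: 138896/13 ≈ 10684.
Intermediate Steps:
K(M) = -4 + M (K(M) = (0 + M) - 4 = M - 4 = -4 + M)
L = 49/13 ≈ 3.7692
E(r) = 9 + (102 + r)*(-3/13 + r) (E(r) = 9 + (r + 102)*(49/13 + (-4 + r)) = 9 + (102 + r)*(-3/13 + r))
E(83) - 1*4637 = (-189/13 + 83² + (1323/13)*83) - 1*4637 = (-189/13 + 6889 + 109809/13) - 4637 = 199177/13 - 4637 = 138896/13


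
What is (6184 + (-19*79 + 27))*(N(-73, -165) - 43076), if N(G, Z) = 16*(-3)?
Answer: -203114040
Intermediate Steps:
N(G, Z) = -48
(6184 + (-19*79 + 27))*(N(-73, -165) - 43076) = (6184 + (-19*79 + 27))*(-48 - 43076) = (6184 + (-1501 + 27))*(-43124) = (6184 - 1474)*(-43124) = 4710*(-43124) = -203114040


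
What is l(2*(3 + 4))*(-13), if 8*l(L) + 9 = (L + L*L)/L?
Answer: -39/4 ≈ -9.7500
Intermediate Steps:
l(L) = -9/8 + (L + L**2)/(8*L) (l(L) = -9/8 + ((L + L*L)/L)/8 = -9/8 + ((L + L**2)/L)/8 = -9/8 + (L + L**2)/(8*L))
l(2*(3 + 4))*(-13) = (-1 + (2*(3 + 4))/8)*(-13) = (-1 + (2*7)/8)*(-13) = (-1 + (1/8)*14)*(-13) = (-1 + 7/4)*(-13) = (3/4)*(-13) = -39/4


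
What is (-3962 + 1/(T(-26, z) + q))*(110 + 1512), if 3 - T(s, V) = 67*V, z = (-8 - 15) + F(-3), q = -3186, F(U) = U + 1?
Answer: -4845479267/754 ≈ -6.4264e+6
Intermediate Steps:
F(U) = 1 + U
z = -25 (z = (-8 - 15) + (1 - 3) = -23 - 2 = -25)
T(s, V) = 3 - 67*V
(-3962 + 1/(T(-26, z) + q))*(110 + 1512) = (-3962 + 1/((3 - 67*(-25)) - 3186))*(110 + 1512) = (-3962 + 1/((3 + 1675) - 3186))*1622 = (-3962 + 1/(1678 - 3186))*1622 = (-3962 + 1/(-1508))*1622 = (-3962 - 1/1508)*1622 = -5974697/1508*1622 = -4845479267/754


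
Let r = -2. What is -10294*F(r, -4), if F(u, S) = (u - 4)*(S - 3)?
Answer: -432348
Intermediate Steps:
F(u, S) = (-4 + u)*(-3 + S)
-10294*F(r, -4) = -10294*(12 - 4*(-4) - 3*(-2) - 4*(-2)) = -10294*(12 + 16 + 6 + 8) = -10294*42 = -432348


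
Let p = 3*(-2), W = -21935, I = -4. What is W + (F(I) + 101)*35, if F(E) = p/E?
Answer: -36695/2 ≈ -18348.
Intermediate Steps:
p = -6
F(E) = -6/E
W + (F(I) + 101)*35 = -21935 + (-6/(-4) + 101)*35 = -21935 + (-6*(-¼) + 101)*35 = -21935 + (3/2 + 101)*35 = -21935 + (205/2)*35 = -21935 + 7175/2 = -36695/2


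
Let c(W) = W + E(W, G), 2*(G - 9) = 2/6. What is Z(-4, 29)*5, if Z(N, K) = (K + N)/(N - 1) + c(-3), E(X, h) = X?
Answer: -55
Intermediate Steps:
G = 55/6 (G = 9 + (2/6)/2 = 9 + (2*(⅙))/2 = 9 + (½)*(⅓) = 9 + ⅙ = 55/6 ≈ 9.1667)
c(W) = 2*W (c(W) = W + W = 2*W)
Z(N, K) = -6 + (K + N)/(-1 + N) (Z(N, K) = (K + N)/(N - 1) + 2*(-3) = (K + N)/(-1 + N) - 6 = -6 + (K + N)/(-1 + N))
Z(-4, 29)*5 = ((6 + 29 - 5*(-4))/(-1 - 4))*5 = ((6 + 29 + 20)/(-5))*5 = -⅕*55*5 = -11*5 = -55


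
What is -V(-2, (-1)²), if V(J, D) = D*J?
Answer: 2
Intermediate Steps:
-V(-2, (-1)²) = -(-1)²*(-2) = -(-2) = -1*(-2) = 2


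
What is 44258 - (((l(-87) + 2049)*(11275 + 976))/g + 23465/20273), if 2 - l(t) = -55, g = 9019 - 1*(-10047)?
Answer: 436403188882/10171711 ≈ 42904.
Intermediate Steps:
g = 19066 (g = 9019 + 10047 = 19066)
l(t) = 57 (l(t) = 2 - 1*(-55) = 2 + 55 = 57)
44258 - (((l(-87) + 2049)*(11275 + 976))/g + 23465/20273) = 44258 - (((57 + 2049)*(11275 + 976))/19066 + 23465/20273) = 44258 - ((2106*12251)*(1/19066) + 23465*(1/20273)) = 44258 - (25800606*(1/19066) + 1235/1067) = 44258 - (12900303/9533 + 1235/1067) = 44258 - 1*13776396556/10171711 = 44258 - 13776396556/10171711 = 436403188882/10171711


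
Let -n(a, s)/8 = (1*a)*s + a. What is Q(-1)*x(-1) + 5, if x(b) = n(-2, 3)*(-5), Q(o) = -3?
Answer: 965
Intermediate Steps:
n(a, s) = -8*a - 8*a*s (n(a, s) = -8*((1*a)*s + a) = -8*(a*s + a) = -8*(a + a*s) = -8*a - 8*a*s)
x(b) = -320 (x(b) = -8*(-2)*(1 + 3)*(-5) = -8*(-2)*4*(-5) = 64*(-5) = -320)
Q(-1)*x(-1) + 5 = -3*(-320) + 5 = 960 + 5 = 965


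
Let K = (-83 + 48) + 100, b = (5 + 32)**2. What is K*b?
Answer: 88985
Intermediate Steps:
b = 1369 (b = 37**2 = 1369)
K = 65 (K = -35 + 100 = 65)
K*b = 65*1369 = 88985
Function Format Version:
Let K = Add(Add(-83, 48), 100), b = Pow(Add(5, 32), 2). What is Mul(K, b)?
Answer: 88985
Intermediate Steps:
b = 1369 (b = Pow(37, 2) = 1369)
K = 65 (K = Add(-35, 100) = 65)
Mul(K, b) = Mul(65, 1369) = 88985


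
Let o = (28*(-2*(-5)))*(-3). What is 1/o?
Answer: -1/840 ≈ -0.0011905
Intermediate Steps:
o = -840 (o = (28*10)*(-3) = 280*(-3) = -840)
1/o = 1/(-840) = -1/840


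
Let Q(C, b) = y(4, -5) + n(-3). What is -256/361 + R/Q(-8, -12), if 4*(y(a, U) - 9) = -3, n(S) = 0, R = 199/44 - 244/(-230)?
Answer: -487387/15069945 ≈ -0.032342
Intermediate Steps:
R = 28253/5060 (R = 199*(1/44) - 244*(-1/230) = 199/44 + 122/115 = 28253/5060 ≈ 5.5836)
y(a, U) = 33/4 (y(a, U) = 9 + (¼)*(-3) = 9 - ¾ = 33/4)
Q(C, b) = 33/4 (Q(C, b) = 33/4 + 0 = 33/4)
-256/361 + R/Q(-8, -12) = -256/361 + 28253/(5060*(33/4)) = -256*1/361 + (28253/5060)*(4/33) = -256/361 + 28253/41745 = -487387/15069945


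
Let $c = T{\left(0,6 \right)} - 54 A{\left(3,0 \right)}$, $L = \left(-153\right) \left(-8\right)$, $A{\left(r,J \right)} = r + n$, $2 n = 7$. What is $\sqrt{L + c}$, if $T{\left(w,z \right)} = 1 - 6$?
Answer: $2 \sqrt{217} \approx 29.462$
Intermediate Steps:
$n = \frac{7}{2}$ ($n = \frac{1}{2} \cdot 7 = \frac{7}{2} \approx 3.5$)
$A{\left(r,J \right)} = \frac{7}{2} + r$ ($A{\left(r,J \right)} = r + \frac{7}{2} = \frac{7}{2} + r$)
$T{\left(w,z \right)} = -5$ ($T{\left(w,z \right)} = 1 - 6 = -5$)
$L = 1224$
$c = -356$ ($c = -5 - 54 \left(\frac{7}{2} + 3\right) = -5 - 351 = -356$)
$\sqrt{L + c} = \sqrt{1224 - 356} = \sqrt{868} = 2 \sqrt{217}$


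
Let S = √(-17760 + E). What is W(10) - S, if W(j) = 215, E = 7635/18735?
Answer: 215 - I*√27704982019/1249 ≈ 215.0 - 133.27*I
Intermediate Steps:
E = 509/1249 (E = 7635*(1/18735) = 509/1249 ≈ 0.40753)
S = I*√27704982019/1249 (S = √(-17760 + 509/1249) = √(-22181731/1249) = I*√27704982019/1249 ≈ 133.27*I)
W(10) - S = 215 - I*√27704982019/1249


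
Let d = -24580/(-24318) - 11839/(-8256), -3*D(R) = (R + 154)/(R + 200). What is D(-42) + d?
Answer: 5838022277/2643463872 ≈ 2.2085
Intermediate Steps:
D(R) = -(154 + R)/(3*(200 + R)) (D(R) = -(R + 154)/(3*(R + 200)) = -(154 + R)/(3*(200 + R)))
d = 81805547/33461568 (d = -24580*(-1/24318) - 11839*(-1/8256) = 12290/12159 + 11839/8256 = 81805547/33461568 ≈ 2.4448)
D(-42) + d = (-154 - 1*(-42))/(3*(200 - 42)) + 81805547/33461568 = (⅓)*(-154 + 42)/158 + 81805547/33461568 = (⅓)*(1/158)*(-112) + 81805547/33461568 = -56/237 + 81805547/33461568 = 5838022277/2643463872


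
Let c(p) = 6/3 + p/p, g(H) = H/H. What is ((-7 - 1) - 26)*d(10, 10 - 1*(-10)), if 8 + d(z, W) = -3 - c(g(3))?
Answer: 476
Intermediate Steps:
g(H) = 1
c(p) = 3 (c(p) = 6*(1/3) + 1 = 2 + 1 = 3)
d(z, W) = -14 (d(z, W) = -8 + (-3 - 1*3) = -8 + (-3 - 3) = -8 - 6 = -14)
((-7 - 1) - 26)*d(10, 10 - 1*(-10)) = ((-7 - 1) - 26)*(-14) = (-8 - 26)*(-14) = -34*(-14) = 476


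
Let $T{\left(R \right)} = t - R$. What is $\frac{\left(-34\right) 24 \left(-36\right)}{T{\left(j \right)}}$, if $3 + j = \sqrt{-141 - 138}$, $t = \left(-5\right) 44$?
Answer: $- \frac{25704}{191} + \frac{11016 i \sqrt{31}}{5921} \approx -134.58 + 10.359 i$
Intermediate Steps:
$t = -220$
$j = -3 + 3 i \sqrt{31}$ ($j = -3 + \sqrt{-141 - 138} = -3 + \sqrt{-279} = -3 + 3 i \sqrt{31} \approx -3.0 + 16.703 i$)
$T{\left(R \right)} = -220 - R$
$\frac{\left(-34\right) 24 \left(-36\right)}{T{\left(j \right)}} = \frac{\left(-34\right) 24 \left(-36\right)}{-220 - \left(-3 + 3 i \sqrt{31}\right)} = \frac{\left(-816\right) \left(-36\right)}{-220 + \left(3 - 3 i \sqrt{31}\right)} = \frac{29376}{-217 - 3 i \sqrt{31}}$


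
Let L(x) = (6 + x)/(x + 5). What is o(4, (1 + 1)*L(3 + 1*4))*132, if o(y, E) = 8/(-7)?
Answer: -1056/7 ≈ -150.86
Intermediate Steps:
L(x) = (6 + x)/(5 + x)
o(y, E) = -8/7 (o(y, E) = 8*(-⅐) = -8/7)
o(4, (1 + 1)*L(3 + 1*4))*132 = -8/7*132 = -1056/7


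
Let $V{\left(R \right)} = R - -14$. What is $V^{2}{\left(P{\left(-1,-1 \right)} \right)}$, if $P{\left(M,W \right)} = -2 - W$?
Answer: $169$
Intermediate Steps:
$V{\left(R \right)} = 14 + R$ ($V{\left(R \right)} = R + 14 = 14 + R$)
$V^{2}{\left(P{\left(-1,-1 \right)} \right)} = \left(14 - 1\right)^{2} = 13^{2} = 169$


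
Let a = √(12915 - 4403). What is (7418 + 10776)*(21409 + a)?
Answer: 389515346 + 145552*√133 ≈ 3.9119e+8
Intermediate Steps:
a = 8*√133 (a = √8512 = 8*√133 ≈ 92.260)
(7418 + 10776)*(21409 + a) = (7418 + 10776)*(21409 + 8*√133) = 18194*(21409 + 8*√133) = 389515346 + 145552*√133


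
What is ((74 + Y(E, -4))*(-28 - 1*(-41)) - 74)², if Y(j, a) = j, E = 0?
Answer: 788544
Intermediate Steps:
((74 + Y(E, -4))*(-28 - 1*(-41)) - 74)² = ((74 + 0)*(-28 - 1*(-41)) - 74)² = (74*(-28 + 41) - 74)² = (74*13 - 74)² = (962 - 74)² = 888² = 788544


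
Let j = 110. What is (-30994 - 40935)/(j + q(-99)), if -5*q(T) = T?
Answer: -32695/59 ≈ -554.15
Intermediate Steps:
q(T) = -T/5
(-30994 - 40935)/(j + q(-99)) = (-30994 - 40935)/(110 - 1/5*(-99)) = -71929/(110 + 99/5) = -71929/649/5 = -71929*5/649 = -32695/59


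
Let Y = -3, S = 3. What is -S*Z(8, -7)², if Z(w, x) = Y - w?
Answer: -363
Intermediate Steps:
Z(w, x) = -3 - w
-S*Z(8, -7)² = -3*(-3 - 1*8)² = -3*(-3 - 8)² = -3*(-11)² = -3*121 = -1*363 = -363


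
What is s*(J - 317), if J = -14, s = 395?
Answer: -130745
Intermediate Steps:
s*(J - 317) = 395*(-14 - 317) = 395*(-331) = -130745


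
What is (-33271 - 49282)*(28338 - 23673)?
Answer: -385109745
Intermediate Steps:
(-33271 - 49282)*(28338 - 23673) = -82553*4665 = -385109745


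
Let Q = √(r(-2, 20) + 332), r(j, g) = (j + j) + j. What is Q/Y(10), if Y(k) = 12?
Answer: √326/12 ≈ 1.5046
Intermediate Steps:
r(j, g) = 3*j (r(j, g) = 2*j + j = 3*j)
Q = √326 (Q = √(3*(-2) + 332) = √(-6 + 332) = √326 ≈ 18.055)
Q/Y(10) = √326/12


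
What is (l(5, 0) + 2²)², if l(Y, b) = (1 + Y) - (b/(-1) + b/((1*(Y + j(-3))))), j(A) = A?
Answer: 100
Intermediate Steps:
l(Y, b) = 1 + Y + b - b/(-3 + Y) (l(Y, b) = (1 + Y) - (b/(-1) + b/((1*(Y - 3)))) = (1 + Y) - (b*(-1) + b/((1*(-3 + Y)))) = (1 + Y) - (-b + b/(-3 + Y)) = (1 + Y) + (b - b/(-3 + Y)) = 1 + Y + b - b/(-3 + Y))
(l(5, 0) + 2²)² = ((-3 + 5² - 4*0 - 2*5 + 5*0)/(-3 + 5) + 2²)² = ((-3 + 25 + 0 - 10 + 0)/2 + 4)² = ((½)*12 + 4)² = (6 + 4)² = 10² = 100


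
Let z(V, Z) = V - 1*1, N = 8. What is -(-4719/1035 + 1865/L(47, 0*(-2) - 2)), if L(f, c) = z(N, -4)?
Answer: -632414/2415 ≈ -261.87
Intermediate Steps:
z(V, Z) = -1 + V (z(V, Z) = V - 1 = -1 + V)
L(f, c) = 7 (L(f, c) = -1 + 8 = 7)
-(-4719/1035 + 1865/L(47, 0*(-2) - 2)) = -(-4719/1035 + 1865/7) = -(-4719*1/1035 + 1865*(⅐)) = -(-1573/345 + 1865/7) = -1*632414/2415 = -632414/2415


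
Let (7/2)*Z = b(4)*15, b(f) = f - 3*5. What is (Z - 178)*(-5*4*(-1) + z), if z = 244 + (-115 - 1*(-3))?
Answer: -239552/7 ≈ -34222.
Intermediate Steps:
b(f) = -15 + f (b(f) = f - 15 = -15 + f)
Z = -330/7 (Z = 2*((-15 + 4)*15)/7 = 2*(-11*15)/7 = (2/7)*(-165) = -330/7 ≈ -47.143)
z = 132 (z = 244 + (-115 + 3) = 244 - 112 = 132)
(Z - 178)*(-5*4*(-1) + z) = (-330/7 - 178)*(-5*4*(-1) + 132) = -1576*(-20*(-1) + 132)/7 = -1576*(20 + 132)/7 = -1576/7*152 = -239552/7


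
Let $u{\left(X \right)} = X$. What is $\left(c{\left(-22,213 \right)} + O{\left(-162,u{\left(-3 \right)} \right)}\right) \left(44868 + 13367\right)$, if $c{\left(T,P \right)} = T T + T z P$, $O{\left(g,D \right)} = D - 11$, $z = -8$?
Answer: $2210484130$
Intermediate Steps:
$O{\left(g,D \right)} = -11 + D$
$c{\left(T,P \right)} = T^{2} - 8 P T$ ($c{\left(T,P \right)} = T T + T \left(-8\right) P = T^{2} + - 8 T P = T^{2} - 8 P T$)
$\left(c{\left(-22,213 \right)} + O{\left(-162,u{\left(-3 \right)} \right)}\right) \left(44868 + 13367\right) = \left(- 22 \left(-22 - 1704\right) - 14\right) \left(44868 + 13367\right) = \left(- 22 \left(-22 - 1704\right) - 14\right) 58235 = \left(\left(-22\right) \left(-1726\right) - 14\right) 58235 = \left(37972 - 14\right) 58235 = 37958 \cdot 58235 = 2210484130$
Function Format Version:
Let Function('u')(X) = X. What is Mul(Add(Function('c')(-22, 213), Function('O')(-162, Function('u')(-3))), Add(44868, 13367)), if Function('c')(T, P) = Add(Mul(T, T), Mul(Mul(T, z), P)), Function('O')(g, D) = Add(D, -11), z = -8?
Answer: 2210484130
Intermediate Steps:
Function('O')(g, D) = Add(-11, D)
Function('c')(T, P) = Add(Pow(T, 2), Mul(-8, P, T)) (Function('c')(T, P) = Add(Mul(T, T), Mul(Mul(T, -8), P)) = Add(Pow(T, 2), Mul(Mul(-8, T), P)) = Add(Pow(T, 2), Mul(-8, P, T)))
Mul(Add(Function('c')(-22, 213), Function('O')(-162, Function('u')(-3))), Add(44868, 13367)) = Mul(Add(Mul(-22, Add(-22, Mul(-8, 213))), Add(-11, -3)), Add(44868, 13367)) = Mul(Add(Mul(-22, Add(-22, -1704)), -14), 58235) = Mul(Add(Mul(-22, -1726), -14), 58235) = Mul(Add(37972, -14), 58235) = Mul(37958, 58235) = 2210484130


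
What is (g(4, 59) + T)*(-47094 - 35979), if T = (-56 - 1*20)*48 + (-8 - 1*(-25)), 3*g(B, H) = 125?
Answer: 298176688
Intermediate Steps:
g(B, H) = 125/3 (g(B, H) = (⅓)*125 = 125/3)
T = -3631 (T = (-56 - 20)*48 + (-8 + 25) = -76*48 + 17 = -3648 + 17 = -3631)
(g(4, 59) + T)*(-47094 - 35979) = (125/3 - 3631)*(-47094 - 35979) = -10768/3*(-83073) = 298176688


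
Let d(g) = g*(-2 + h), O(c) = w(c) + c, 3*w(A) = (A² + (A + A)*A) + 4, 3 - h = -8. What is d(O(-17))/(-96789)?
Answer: -820/32263 ≈ -0.025416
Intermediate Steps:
h = 11 (h = 3 - 1*(-8) = 3 + 8 = 11)
w(A) = 4/3 + A² (w(A) = ((A² + (A + A)*A) + 4)/3 = ((A² + (2*A)*A) + 4)/3 = ((A² + 2*A²) + 4)/3 = (3*A² + 4)/3 = (4 + 3*A²)/3 = 4/3 + A²)
O(c) = 4/3 + c + c² (O(c) = (4/3 + c²) + c = 4/3 + c + c²)
d(g) = 9*g (d(g) = g*(-2 + 11) = g*9 = 9*g)
d(O(-17))/(-96789) = (9*(4/3 - 17 + (-17)²))/(-96789) = (9*(4/3 - 17 + 289))*(-1/96789) = (9*(820/3))*(-1/96789) = 2460*(-1/96789) = -820/32263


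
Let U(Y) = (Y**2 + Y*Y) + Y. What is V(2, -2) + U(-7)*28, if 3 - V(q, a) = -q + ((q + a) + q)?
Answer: 2551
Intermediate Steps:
V(q, a) = 3 - a - q (V(q, a) = 3 - (-q + ((q + a) + q)) = 3 - (-q + ((a + q) + q)) = 3 - (-q + (a + 2*q)) = 3 - (a + q) = 3 + (-a - q) = 3 - a - q)
U(Y) = Y + 2*Y**2 (U(Y) = (Y**2 + Y**2) + Y = 2*Y**2 + Y = Y + 2*Y**2)
V(2, -2) + U(-7)*28 = (3 - 1*(-2) - 1*2) - 7*(1 + 2*(-7))*28 = (3 + 2 - 2) - 7*(1 - 14)*28 = 3 - 7*(-13)*28 = 3 + 91*28 = 3 + 2548 = 2551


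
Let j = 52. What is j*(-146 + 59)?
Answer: -4524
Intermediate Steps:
j*(-146 + 59) = 52*(-146 + 59) = 52*(-87) = -4524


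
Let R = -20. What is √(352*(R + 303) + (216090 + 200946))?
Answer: 2*√129163 ≈ 718.79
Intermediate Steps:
√(352*(R + 303) + (216090 + 200946)) = √(352*(-20 + 303) + (216090 + 200946)) = √(352*283 + 417036) = √(99616 + 417036) = √516652 = 2*√129163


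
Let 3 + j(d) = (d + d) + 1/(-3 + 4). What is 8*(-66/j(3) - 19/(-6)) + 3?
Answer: -311/3 ≈ -103.67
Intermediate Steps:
j(d) = -2 + 2*d (j(d) = -3 + ((d + d) + 1/(-3 + 4)) = -3 + (2*d + 1/1) = -3 + (2*d + 1) = -3 + (1 + 2*d) = -2 + 2*d)
8*(-66/j(3) - 19/(-6)) + 3 = 8*(-66/(-2 + 2*3) - 19/(-6)) + 3 = 8*(-66/(-2 + 6) - 19*(-⅙)) + 3 = 8*(-66/4 + 19/6) + 3 = 8*(-66*¼ + 19/6) + 3 = 8*(-33/2 + 19/6) + 3 = 8*(-40/3) + 3 = -320/3 + 3 = -311/3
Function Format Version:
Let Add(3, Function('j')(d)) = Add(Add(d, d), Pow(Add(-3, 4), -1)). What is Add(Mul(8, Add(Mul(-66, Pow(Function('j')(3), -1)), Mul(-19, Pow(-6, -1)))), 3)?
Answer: Rational(-311, 3) ≈ -103.67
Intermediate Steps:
Function('j')(d) = Add(-2, Mul(2, d)) (Function('j')(d) = Add(-3, Add(Add(d, d), Pow(Add(-3, 4), -1))) = Add(-3, Add(Mul(2, d), Pow(1, -1))) = Add(-3, Add(Mul(2, d), 1)) = Add(-3, Add(1, Mul(2, d))) = Add(-2, Mul(2, d)))
Add(Mul(8, Add(Mul(-66, Pow(Function('j')(3), -1)), Mul(-19, Pow(-6, -1)))), 3) = Add(Mul(8, Add(Mul(-66, Pow(Add(-2, Mul(2, 3)), -1)), Mul(-19, Pow(-6, -1)))), 3) = Add(Mul(8, Add(Mul(-66, Pow(Add(-2, 6), -1)), Mul(-19, Rational(-1, 6)))), 3) = Add(Mul(8, Add(Mul(-66, Pow(4, -1)), Rational(19, 6))), 3) = Add(Mul(8, Add(Mul(-66, Rational(1, 4)), Rational(19, 6))), 3) = Add(Mul(8, Add(Rational(-33, 2), Rational(19, 6))), 3) = Add(Mul(8, Rational(-40, 3)), 3) = Add(Rational(-320, 3), 3) = Rational(-311, 3)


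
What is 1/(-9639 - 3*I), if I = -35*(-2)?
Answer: -1/9849 ≈ -0.00010153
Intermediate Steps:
I = 70
1/(-9639 - 3*I) = 1/(-9639 - 3*70) = 1/(-9639 - 210) = 1/(-9849) = -1/9849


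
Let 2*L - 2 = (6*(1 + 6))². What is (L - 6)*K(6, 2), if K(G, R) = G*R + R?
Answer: 12278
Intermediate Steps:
K(G, R) = R + G*R
L = 883 (L = 1 + (6*(1 + 6))²/2 = 1 + (6*7)²/2 = 1 + (½)*42² = 1 + (½)*1764 = 1 + 882 = 883)
(L - 6)*K(6, 2) = (883 - 6)*(2*(1 + 6)) = 877*(2*7) = 877*14 = 12278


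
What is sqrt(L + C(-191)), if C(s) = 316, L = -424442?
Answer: I*sqrt(424126) ≈ 651.25*I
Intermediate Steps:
sqrt(L + C(-191)) = sqrt(-424442 + 316) = sqrt(-424126) = I*sqrt(424126)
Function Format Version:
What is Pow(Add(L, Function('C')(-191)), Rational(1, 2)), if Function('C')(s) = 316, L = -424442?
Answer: Mul(I, Pow(424126, Rational(1, 2))) ≈ Mul(651.25, I)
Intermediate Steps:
Pow(Add(L, Function('C')(-191)), Rational(1, 2)) = Pow(Add(-424442, 316), Rational(1, 2)) = Pow(-424126, Rational(1, 2)) = Mul(I, Pow(424126, Rational(1, 2)))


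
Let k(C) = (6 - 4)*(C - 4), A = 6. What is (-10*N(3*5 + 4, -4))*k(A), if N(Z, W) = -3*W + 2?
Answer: -560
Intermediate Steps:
N(Z, W) = 2 - 3*W
k(C) = -8 + 2*C (k(C) = 2*(-4 + C) = -8 + 2*C)
(-10*N(3*5 + 4, -4))*k(A) = (-10*(2 - 3*(-4)))*(-8 + 2*6) = (-10*(2 + 12))*(-8 + 12) = -10*14*4 = -140*4 = -560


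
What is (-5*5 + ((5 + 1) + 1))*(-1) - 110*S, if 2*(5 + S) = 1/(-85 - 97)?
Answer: 103431/182 ≈ 568.30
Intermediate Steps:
S = -1821/364 (S = -5 + 1/(2*(-85 - 97)) = -5 + (1/2)/(-182) = -5 + (1/2)*(-1/182) = -5 - 1/364 = -1821/364 ≈ -5.0027)
(-5*5 + ((5 + 1) + 1))*(-1) - 110*S = (-5*5 + ((5 + 1) + 1))*(-1) - 110*(-1821/364) = (-25 + (6 + 1))*(-1) + 100155/182 = (-25 + 7)*(-1) + 100155/182 = -18*(-1) + 100155/182 = 18 + 100155/182 = 103431/182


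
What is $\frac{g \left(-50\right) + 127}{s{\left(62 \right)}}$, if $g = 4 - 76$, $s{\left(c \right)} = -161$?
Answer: $- \frac{3727}{161} \approx -23.149$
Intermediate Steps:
$g = -72$ ($g = 4 - 76 = -72$)
$\frac{g \left(-50\right) + 127}{s{\left(62 \right)}} = \frac{\left(-72\right) \left(-50\right) + 127}{-161} = \left(3600 + 127\right) \left(- \frac{1}{161}\right) = 3727 \left(- \frac{1}{161}\right) = - \frac{3727}{161}$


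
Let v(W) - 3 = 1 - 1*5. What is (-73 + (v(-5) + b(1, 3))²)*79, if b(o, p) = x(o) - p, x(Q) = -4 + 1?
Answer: -1896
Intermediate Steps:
x(Q) = -3
b(o, p) = -3 - p
v(W) = -1 (v(W) = 3 + (1 - 1*5) = 3 + (1 - 5) = 3 - 4 = -1)
(-73 + (v(-5) + b(1, 3))²)*79 = (-73 + (-1 + (-3 - 1*3))²)*79 = (-73 + (-1 + (-3 - 3))²)*79 = (-73 + (-1 - 6)²)*79 = (-73 + (-7)²)*79 = (-73 + 49)*79 = -24*79 = -1896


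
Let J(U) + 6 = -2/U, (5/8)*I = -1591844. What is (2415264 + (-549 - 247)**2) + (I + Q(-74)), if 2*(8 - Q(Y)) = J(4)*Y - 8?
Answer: 5017011/10 ≈ 5.0170e+5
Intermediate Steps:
I = -12734752/5 (I = (8/5)*(-1591844) = -12734752/5 ≈ -2.5470e+6)
J(U) = -6 - 2/U
Q(Y) = 12 + 13*Y/4 (Q(Y) = 8 - ((-6 - 2/4)*Y - 8)/2 = 8 - ((-6 - 2*1/4)*Y - 8)/2 = 8 - ((-6 - 1/2)*Y - 8)/2 = 8 - (-13*Y/2 - 8)/2 = 8 - (-8 - 13*Y/2)/2 = 8 + (4 + 13*Y/4) = 12 + 13*Y/4)
(2415264 + (-549 - 247)**2) + (I + Q(-74)) = (2415264 + (-549 - 247)**2) + (-12734752/5 + (12 + (13/4)*(-74))) = (2415264 + (-796)**2) + (-12734752/5 + (12 - 481/2)) = (2415264 + 633616) + (-12734752/5 - 457/2) = 3048880 - 25471789/10 = 5017011/10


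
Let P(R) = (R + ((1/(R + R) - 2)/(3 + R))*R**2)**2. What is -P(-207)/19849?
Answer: -36688887/15962048 ≈ -2.2985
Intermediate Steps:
P(R) = (R + R**2*(-2 + 1/(2*R))/(3 + R))**2 (P(R) = (R + ((1/(2*R) - 2)/(3 + R))*R**2)**2 = (R + ((-2 + 1/(2*R))/(3 + R))*R**2)**2 = (R + R**2*(-2 + 1/(2*R))/(3 + R))**2)
-P(-207)/19849 = -(1/4)*(-207)**2*(-7 + 2*(-207))**2/(3 - 207)**2/19849 = -(1/4)*42849*(-7 - 414)**2/(-204)**2/19849 = -(1/4)*42849*(-421)**2*(1/41616)/19849 = -(1/4)*42849*177241*(1/41616)/19849 = -843844401/(18496*19849) = -1*36688887/15962048 = -36688887/15962048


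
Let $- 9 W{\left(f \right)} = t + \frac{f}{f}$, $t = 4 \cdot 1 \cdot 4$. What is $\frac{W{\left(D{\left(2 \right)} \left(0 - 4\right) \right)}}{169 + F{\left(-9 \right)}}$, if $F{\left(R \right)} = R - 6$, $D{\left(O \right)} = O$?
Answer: $- \frac{17}{1386} \approx -0.012266$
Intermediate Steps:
$t = 16$ ($t = 4 \cdot 4 = 16$)
$F{\left(R \right)} = -6 + R$
$W{\left(f \right)} = - \frac{17}{9}$ ($W{\left(f \right)} = - \frac{16 + \frac{f}{f}}{9} = - \frac{16 + 1}{9} = \left(- \frac{1}{9}\right) 17 = - \frac{17}{9}$)
$\frac{W{\left(D{\left(2 \right)} \left(0 - 4\right) \right)}}{169 + F{\left(-9 \right)}} = \frac{1}{169 - 15} \left(- \frac{17}{9}\right) = \frac{1}{154} \left(- \frac{17}{9}\right) = - \frac{17}{1386}$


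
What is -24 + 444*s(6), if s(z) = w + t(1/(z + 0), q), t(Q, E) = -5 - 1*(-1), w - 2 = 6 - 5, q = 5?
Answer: -468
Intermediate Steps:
w = 3 (w = 2 + (6 - 5) = 2 + 1 = 3)
t(Q, E) = -4 (t(Q, E) = -5 + 1 = -4)
s(z) = -1 (s(z) = 3 - 4 = -1)
-24 + 444*s(6) = -24 + 444*(-1) = -24 - 444 = -468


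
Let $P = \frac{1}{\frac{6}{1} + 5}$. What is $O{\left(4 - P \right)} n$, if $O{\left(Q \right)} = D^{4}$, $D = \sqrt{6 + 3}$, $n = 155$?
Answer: $12555$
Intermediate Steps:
$P = \frac{1}{11}$ ($P = \frac{1}{6 \cdot 1 + 5} = \frac{1}{6 + 5} = \frac{1}{11} \approx 0.090909$)
$D = 3$ ($D = \sqrt{9} = 3$)
$O{\left(Q \right)} = 81$ ($O{\left(Q \right)} = 3^{4} = 81$)
$O{\left(4 - P \right)} n = 81 \cdot 155 = 12555$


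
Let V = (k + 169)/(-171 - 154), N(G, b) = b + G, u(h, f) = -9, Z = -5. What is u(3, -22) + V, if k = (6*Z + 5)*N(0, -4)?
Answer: -3194/325 ≈ -9.8277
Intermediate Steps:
N(G, b) = G + b
k = 100 (k = (6*(-5) + 5)*(0 - 4) = (-30 + 5)*(-4) = -25*(-4) = 100)
V = -269/325 (V = (100 + 169)/(-171 - 154) = 269/(-325) = 269*(-1/325) = -269/325 ≈ -0.82769)
u(3, -22) + V = -9 - 269/325 = -3194/325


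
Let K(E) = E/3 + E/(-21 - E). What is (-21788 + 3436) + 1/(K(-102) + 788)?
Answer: -372986021/20324 ≈ -18352.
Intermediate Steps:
K(E) = E/3 + E/(-21 - E) (K(E) = E*(⅓) + E/(-21 - E) = E/3 + E/(-21 - E))
(-21788 + 3436) + 1/(K(-102) + 788) = (-21788 + 3436) + 1/((⅓)*(-102)*(18 - 102)/(21 - 102) + 788) = -18352 + 1/((⅓)*(-102)*(-84)/(-81) + 788) = -18352 + 1/((⅓)*(-102)*(-1/81)*(-84) + 788) = -18352 + 1/(-952/27 + 788) = -18352 + 1/(20324/27) = -18352 + 27/20324 = -372986021/20324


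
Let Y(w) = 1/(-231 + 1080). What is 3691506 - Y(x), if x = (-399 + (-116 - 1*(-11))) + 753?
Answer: 3134088593/849 ≈ 3.6915e+6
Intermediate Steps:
x = 249 (x = (-399 + (-116 + 11)) + 753 = (-399 - 105) + 753 = -504 + 753 = 249)
Y(w) = 1/849
3691506 - Y(x) = 3691506 - 1*1/849 = 3691506 - 1/849 = 3134088593/849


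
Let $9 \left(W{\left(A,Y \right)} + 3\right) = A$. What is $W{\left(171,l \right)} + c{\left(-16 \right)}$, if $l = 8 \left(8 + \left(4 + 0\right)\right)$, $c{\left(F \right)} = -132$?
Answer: $-116$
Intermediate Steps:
$l = 96$ ($l = 8 \left(8 + 4\right) = 8 \cdot 12 = 96$)
$W{\left(A,Y \right)} = -3 + \frac{A}{9}$
$W{\left(171,l \right)} + c{\left(-16 \right)} = \left(-3 + \frac{1}{9} \cdot 171\right) - 132 = \left(-3 + 19\right) - 132 = 16 - 132 = -116$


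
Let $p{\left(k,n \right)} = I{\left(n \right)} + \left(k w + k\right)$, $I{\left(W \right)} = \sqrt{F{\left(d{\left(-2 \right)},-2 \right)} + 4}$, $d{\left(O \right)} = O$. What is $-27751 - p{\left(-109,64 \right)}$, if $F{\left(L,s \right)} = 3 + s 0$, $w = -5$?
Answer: $-28187 - \sqrt{7} \approx -28190.0$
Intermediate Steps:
$F{\left(L,s \right)} = 3$ ($F{\left(L,s \right)} = 3 + 0 = 3$)
$I{\left(W \right)} = \sqrt{7}$ ($I{\left(W \right)} = \sqrt{3 + 4} = \sqrt{7}$)
$p{\left(k,n \right)} = \sqrt{7} - 4 k$ ($p{\left(k,n \right)} = \sqrt{7} + \left(k \left(-5\right) + k\right) = \sqrt{7} + \left(- 5 k + k\right) = \sqrt{7} - 4 k$)
$-27751 - p{\left(-109,64 \right)} = -27751 - \left(\sqrt{7} - -436\right) = -27751 - \left(\sqrt{7} + 436\right) = -27751 - \left(436 + \sqrt{7}\right) = -28187 - \sqrt{7}$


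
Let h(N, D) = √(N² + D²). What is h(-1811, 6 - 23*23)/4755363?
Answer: 5*√142130/4755363 ≈ 0.00039640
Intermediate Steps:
h(N, D) = √(D² + N²)
h(-1811, 6 - 23*23)/4755363 = √((6 - 23*23)² + (-1811)²)/4755363 = √((6 - 529)² + 3279721)*(1/4755363) = √((-523)² + 3279721)*(1/4755363) = √(273529 + 3279721)*(1/4755363) = √3553250*(1/4755363) = (5*√142130)*(1/4755363) = 5*√142130/4755363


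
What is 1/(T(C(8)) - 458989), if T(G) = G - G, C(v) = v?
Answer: -1/458989 ≈ -2.1787e-6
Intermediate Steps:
T(G) = 0
1/(T(C(8)) - 458989) = 1/(0 - 458989) = 1/(-458989) = -1/458989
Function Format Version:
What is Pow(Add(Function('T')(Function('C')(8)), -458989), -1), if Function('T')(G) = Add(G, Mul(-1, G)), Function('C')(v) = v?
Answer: Rational(-1, 458989) ≈ -2.1787e-6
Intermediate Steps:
Function('T')(G) = 0
Pow(Add(Function('T')(Function('C')(8)), -458989), -1) = Pow(Add(0, -458989), -1) = Pow(-458989, -1) = Rational(-1, 458989)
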